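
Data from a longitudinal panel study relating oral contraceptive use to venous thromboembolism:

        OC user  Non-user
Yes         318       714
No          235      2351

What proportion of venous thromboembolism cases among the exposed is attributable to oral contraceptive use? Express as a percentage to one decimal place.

Reading the table with exposure as columns: a = 318 (OC user, case), b = 235 (OC user, non-case), c = 714 (Non-user, case), d = 2351.
Risk in exposed = 318/553 = 0.57505; risk in unexposed = 714/3065 = 0.23295.
RR = 0.57505/0.23295 = 2.46851
AR% = (RR − 1)/RR × 100 = (2.46851 − 1)/2.46851 × 100 = 59.4897%

59.5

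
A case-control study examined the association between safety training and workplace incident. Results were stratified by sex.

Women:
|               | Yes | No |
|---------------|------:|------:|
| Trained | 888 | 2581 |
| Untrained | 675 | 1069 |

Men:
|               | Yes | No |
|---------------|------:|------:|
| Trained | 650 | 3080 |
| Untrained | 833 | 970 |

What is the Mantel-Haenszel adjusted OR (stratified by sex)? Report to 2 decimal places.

0.37

OR_MH = Σ(aᵢdᵢ/nᵢ) / Σ(bᵢcᵢ/nᵢ), where nᵢ is the stratum total.
Stratum 1 (Women): n = 5213; a·d/n = 888·1069/5213 = 182.0971; b·c/n = 2581·675/5213 = 334.1982
Stratum 2 (Men): n = 5533; a·d/n = 650·970/5533 = 113.9526; b·c/n = 3080·833/5533 = 463.6978
OR_MH = (182.0971 + 113.9526) / (334.1982 + 463.6978) = 296.0497 / 797.8960 = 0.37104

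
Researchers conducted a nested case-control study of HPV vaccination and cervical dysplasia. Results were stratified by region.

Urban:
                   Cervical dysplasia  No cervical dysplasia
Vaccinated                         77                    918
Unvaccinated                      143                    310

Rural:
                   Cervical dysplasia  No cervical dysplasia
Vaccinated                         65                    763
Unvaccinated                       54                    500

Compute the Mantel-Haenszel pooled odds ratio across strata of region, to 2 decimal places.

OR_MH = Σ(aᵢdᵢ/nᵢ) / Σ(bᵢcᵢ/nᵢ), where nᵢ is the stratum total.
Stratum 1 (Urban): n = 1448; a·d/n = 77·310/1448 = 16.4848; b·c/n = 918·143/1448 = 90.6588
Stratum 2 (Rural): n = 1382; a·d/n = 65·500/1382 = 23.5166; b·c/n = 763·54/1382 = 29.8133
OR_MH = (16.4848 + 23.5166) / (90.6588 + 29.8133) = 40.0014 / 120.4722 = 0.33204

0.33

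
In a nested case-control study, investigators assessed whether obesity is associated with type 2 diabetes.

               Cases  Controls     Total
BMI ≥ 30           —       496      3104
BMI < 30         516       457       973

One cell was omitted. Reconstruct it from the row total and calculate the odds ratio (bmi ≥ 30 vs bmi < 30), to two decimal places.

The missing cell is in the exposed row: 3104 − 496 = 2608.
So a = 2608, b = 496, c = 516, d = 457.
OR = (a·d)/(b·c) = (2608 × 457) / (496 × 516) = 1191856 / 255936 = 4.65685

4.66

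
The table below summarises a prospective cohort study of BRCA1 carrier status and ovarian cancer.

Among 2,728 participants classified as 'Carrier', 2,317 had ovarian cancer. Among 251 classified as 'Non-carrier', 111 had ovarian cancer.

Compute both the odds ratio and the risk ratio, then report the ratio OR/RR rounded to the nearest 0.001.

3.702

From the description: a = 2317, b = 411, c = 111, d = 140.
OR = (2317·140)/(411·111) = 324380/45621 = 7.11032
Risk in exposed = 2317/2728 = 0.84934; risk in unexposed = 111/251 = 0.44223; RR = 1.92058
OR/RR = 7.11032 / 1.92058 = 3.70217
The outcome is not rare, so the OR lies further from 1 than the RR.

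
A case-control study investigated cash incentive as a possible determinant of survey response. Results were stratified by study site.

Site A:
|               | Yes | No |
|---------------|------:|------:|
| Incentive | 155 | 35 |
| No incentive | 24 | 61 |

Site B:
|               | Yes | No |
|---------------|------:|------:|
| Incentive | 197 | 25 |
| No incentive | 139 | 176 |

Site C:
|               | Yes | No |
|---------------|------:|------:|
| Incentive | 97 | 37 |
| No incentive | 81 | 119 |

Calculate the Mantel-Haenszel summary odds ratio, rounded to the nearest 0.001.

OR_MH = Σ(aᵢdᵢ/nᵢ) / Σ(bᵢcᵢ/nᵢ), where nᵢ is the stratum total.
Stratum 1 (Site A): n = 275; a·d/n = 155·61/275 = 34.3818; b·c/n = 35·24/275 = 3.0545
Stratum 2 (Site B): n = 537; a·d/n = 197·176/537 = 64.5661; b·c/n = 25·139/537 = 6.4711
Stratum 3 (Site C): n = 334; a·d/n = 97·119/334 = 34.5599; b·c/n = 37·81/334 = 8.9731
OR_MH = (34.3818 + 64.5661 + 34.5599) / (3.0545 + 6.4711 + 8.9731) = 133.5078 / 18.4987 = 7.21713

7.217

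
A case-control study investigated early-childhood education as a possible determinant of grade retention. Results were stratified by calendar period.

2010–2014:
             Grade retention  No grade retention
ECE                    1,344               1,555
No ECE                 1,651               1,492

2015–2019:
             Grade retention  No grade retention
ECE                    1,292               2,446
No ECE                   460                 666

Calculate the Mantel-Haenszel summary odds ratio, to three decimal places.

0.775

OR_MH = Σ(aᵢdᵢ/nᵢ) / Σ(bᵢcᵢ/nᵢ), where nᵢ is the stratum total.
Stratum 1 (2010–2014): n = 6042; a·d/n = 1344·1492/6042 = 331.8848; b·c/n = 1555·1651/6042 = 424.9098
Stratum 2 (2015–2019): n = 4864; a·d/n = 1292·666/4864 = 176.9062; b·c/n = 2446·460/4864 = 231.3240
OR_MH = (331.8848 + 176.9062) / (424.9098 + 231.3240) = 508.7911 / 656.2338 = 0.77532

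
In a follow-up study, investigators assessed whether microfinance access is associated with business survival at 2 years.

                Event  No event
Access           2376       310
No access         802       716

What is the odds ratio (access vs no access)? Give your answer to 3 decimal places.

6.843

Cells: a = 2376, b = 310, c = 802, d = 716.
OR = (a·d)/(b·c) = (2376 × 716) / (310 × 802) = 1701216 / 248620 = 6.84264
The odds of business survival at 2 years are about 6.84 times as high in the access group.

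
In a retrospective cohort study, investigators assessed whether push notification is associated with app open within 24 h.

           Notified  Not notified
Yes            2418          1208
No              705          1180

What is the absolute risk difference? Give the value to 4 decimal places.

0.2684

Reading the table with exposure as columns: a = 2418 (Notified, case), b = 705 (Notified, non-case), c = 1208 (Not notified, case), d = 1180.
Risk in exposed = 2418/3123 = 0.774256; risk in unexposed = 1208/2388 = 0.505863.
Risk difference = 0.774256 − 0.505863 = 0.268393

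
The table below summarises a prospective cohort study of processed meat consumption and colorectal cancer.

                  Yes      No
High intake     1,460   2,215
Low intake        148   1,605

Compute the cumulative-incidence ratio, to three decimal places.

Cells: a = 1460, b = 2215, c = 148, d = 1605.
Risk in exposed = 1460/3675 = 0.39728; risk in unexposed = 148/1753 = 0.08443.
RR = 0.39728 / 0.08443 = 4.70561
The risk among the exposed is 4.71 times that among the unexposed.

4.706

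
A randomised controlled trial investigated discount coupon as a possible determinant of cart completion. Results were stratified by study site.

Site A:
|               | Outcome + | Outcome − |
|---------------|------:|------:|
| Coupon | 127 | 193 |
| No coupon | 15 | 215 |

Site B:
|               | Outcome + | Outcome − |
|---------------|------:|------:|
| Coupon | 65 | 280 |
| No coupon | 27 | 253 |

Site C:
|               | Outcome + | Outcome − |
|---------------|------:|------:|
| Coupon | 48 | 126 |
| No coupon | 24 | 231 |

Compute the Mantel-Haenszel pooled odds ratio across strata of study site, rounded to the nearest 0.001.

4.171

OR_MH = Σ(aᵢdᵢ/nᵢ) / Σ(bᵢcᵢ/nᵢ), where nᵢ is the stratum total.
Stratum 1 (Site A): n = 550; a·d/n = 127·215/550 = 49.6455; b·c/n = 193·15/550 = 5.2636
Stratum 2 (Site B): n = 625; a·d/n = 65·253/625 = 26.3120; b·c/n = 280·27/625 = 12.0960
Stratum 3 (Site C): n = 429; a·d/n = 48·231/429 = 25.8462; b·c/n = 126·24/429 = 7.0490
OR_MH = (49.6455 + 26.3120 + 25.8462) / (5.2636 + 12.0960 + 7.0490) = 101.8036 / 24.4086 = 4.17081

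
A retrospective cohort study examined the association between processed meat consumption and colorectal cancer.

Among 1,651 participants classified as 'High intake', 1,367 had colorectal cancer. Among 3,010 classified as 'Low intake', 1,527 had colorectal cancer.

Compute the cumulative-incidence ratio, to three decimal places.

1.632

From the description: a = 1367, b = 284, c = 1527, d = 1483.
Risk in exposed = 1367/1651 = 0.82798; risk in unexposed = 1527/3010 = 0.50731.
RR = 0.82798 / 0.50731 = 1.63211
The risk among the exposed is 1.63 times that among the unexposed.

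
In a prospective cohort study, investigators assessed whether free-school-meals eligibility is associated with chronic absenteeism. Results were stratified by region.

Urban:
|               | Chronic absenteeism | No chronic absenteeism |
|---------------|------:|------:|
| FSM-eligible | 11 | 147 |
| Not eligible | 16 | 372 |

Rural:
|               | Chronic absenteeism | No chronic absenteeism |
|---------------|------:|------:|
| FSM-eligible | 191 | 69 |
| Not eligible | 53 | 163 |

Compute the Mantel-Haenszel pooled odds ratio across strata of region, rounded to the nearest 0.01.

OR_MH = Σ(aᵢdᵢ/nᵢ) / Σ(bᵢcᵢ/nᵢ), where nᵢ is the stratum total.
Stratum 1 (Urban): n = 546; a·d/n = 11·372/546 = 7.4945; b·c/n = 147·16/546 = 4.3077
Stratum 2 (Rural): n = 476; a·d/n = 191·163/476 = 65.4055; b·c/n = 69·53/476 = 7.6828
OR_MH = (7.4945 + 65.4055) / (4.3077 + 7.6828) = 72.9000 / 11.9905 = 6.07983

6.08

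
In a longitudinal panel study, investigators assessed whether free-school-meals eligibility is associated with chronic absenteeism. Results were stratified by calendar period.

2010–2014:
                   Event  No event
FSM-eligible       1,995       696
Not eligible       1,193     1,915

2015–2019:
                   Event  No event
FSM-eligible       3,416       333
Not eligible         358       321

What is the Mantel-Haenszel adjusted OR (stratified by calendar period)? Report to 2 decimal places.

OR_MH = Σ(aᵢdᵢ/nᵢ) / Σ(bᵢcᵢ/nᵢ), where nᵢ is the stratum total.
Stratum 1 (2010–2014): n = 5799; a·d/n = 1995·1915/5799 = 658.8076; b·c/n = 696·1193/5799 = 143.1847
Stratum 2 (2015–2019): n = 4428; a·d/n = 3416·321/4428 = 247.6369; b·c/n = 333·358/4428 = 26.9228
OR_MH = (658.8076 + 247.6369) / (143.1847 + 26.9228) = 906.4444 / 170.1075 = 5.32866

5.33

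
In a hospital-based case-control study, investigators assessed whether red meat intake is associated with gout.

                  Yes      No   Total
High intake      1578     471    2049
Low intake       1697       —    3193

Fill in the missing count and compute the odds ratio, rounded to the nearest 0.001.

The missing cell is in the unexposed row: 3193 − 1697 = 1496.
So a = 1578, b = 471, c = 1697, d = 1496.
OR = (a·d)/(b·c) = (1578 × 1496) / (471 × 1697) = 2360688 / 799287 = 2.95349

2.953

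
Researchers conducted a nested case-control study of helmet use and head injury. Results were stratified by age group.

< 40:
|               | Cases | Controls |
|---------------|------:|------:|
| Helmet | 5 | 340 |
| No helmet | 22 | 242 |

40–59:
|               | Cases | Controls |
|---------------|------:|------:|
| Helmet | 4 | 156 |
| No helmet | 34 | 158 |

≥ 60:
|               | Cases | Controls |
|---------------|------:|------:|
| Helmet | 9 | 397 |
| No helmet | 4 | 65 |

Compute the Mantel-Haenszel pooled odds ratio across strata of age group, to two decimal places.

OR_MH = Σ(aᵢdᵢ/nᵢ) / Σ(bᵢcᵢ/nᵢ), where nᵢ is the stratum total.
Stratum 1 (< 40): n = 609; a·d/n = 5·242/609 = 1.9869; b·c/n = 340·22/609 = 12.2824
Stratum 2 (40–59): n = 352; a·d/n = 4·158/352 = 1.7955; b·c/n = 156·34/352 = 15.0682
Stratum 3 (≥ 60): n = 475; a·d/n = 9·65/475 = 1.2316; b·c/n = 397·4/475 = 3.3432
OR_MH = (1.9869 + 1.7955 + 1.2316) / (12.2824 + 15.0682 + 3.3432) = 5.0139 / 30.6938 = 0.16335

0.16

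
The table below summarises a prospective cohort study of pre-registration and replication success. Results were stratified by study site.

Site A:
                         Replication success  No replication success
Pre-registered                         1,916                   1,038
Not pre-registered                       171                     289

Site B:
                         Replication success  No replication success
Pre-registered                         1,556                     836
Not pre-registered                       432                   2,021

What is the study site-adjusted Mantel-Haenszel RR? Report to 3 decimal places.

2.895

RR_MH = Σ(aᵢ·n₀ᵢ/nᵢ) / Σ(cᵢ·n₁ᵢ/nᵢ), with n₁ᵢ = aᵢ+bᵢ (exposed), n₀ᵢ = cᵢ+dᵢ (unexposed), nᵢ = n₁ᵢ+n₀ᵢ.
Stratum 1 (Site A): n₁ = 2954, n₀ = 460, n = 3414; a·n₀/n = 1916·460/3414 = 258.1605; c·n₁/n = 171·2954/3414 = 147.9596
Stratum 2 (Site B): n₁ = 2392, n₀ = 2453, n = 4845; a·n₀/n = 1556·2453/4845 = 787.7953; c·n₁/n = 432·2392/4845 = 213.2805
RR_MH = (258.1605 + 787.7953) / (147.9596 + 213.2805) = 1045.9558 / 361.2401 = 2.89546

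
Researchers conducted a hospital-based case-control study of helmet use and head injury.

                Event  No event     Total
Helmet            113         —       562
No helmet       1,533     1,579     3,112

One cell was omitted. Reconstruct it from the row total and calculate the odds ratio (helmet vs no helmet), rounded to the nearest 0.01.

0.26

The missing cell is in the exposed row: 562 − 113 = 449.
So a = 113, b = 449, c = 1533, d = 1579.
OR = (a·d)/(b·c) = (113 × 1579) / (449 × 1533) = 178427 / 688317 = 0.25922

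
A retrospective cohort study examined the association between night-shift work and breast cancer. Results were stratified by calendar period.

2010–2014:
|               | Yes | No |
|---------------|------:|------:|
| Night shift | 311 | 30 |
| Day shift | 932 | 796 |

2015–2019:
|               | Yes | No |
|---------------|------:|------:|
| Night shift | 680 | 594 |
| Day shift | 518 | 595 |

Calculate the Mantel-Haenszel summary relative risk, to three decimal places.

RR_MH = Σ(aᵢ·n₀ᵢ/nᵢ) / Σ(cᵢ·n₁ᵢ/nᵢ), with n₁ᵢ = aᵢ+bᵢ (exposed), n₀ᵢ = cᵢ+dᵢ (unexposed), nᵢ = n₁ᵢ+n₀ᵢ.
Stratum 1 (2010–2014): n₁ = 341, n₀ = 1728, n = 2069; a·n₀/n = 311·1728/2069 = 259.7429; c·n₁/n = 932·341/2069 = 153.6066
Stratum 2 (2015–2019): n₁ = 1274, n₀ = 1113, n = 2387; a·n₀/n = 680·1113/2387 = 317.0674; c·n₁/n = 518·1274/2387 = 276.4692
RR_MH = (259.7429 + 317.0674) / (153.6066 + 276.4692) = 576.8103 / 430.0758 = 1.34118

1.341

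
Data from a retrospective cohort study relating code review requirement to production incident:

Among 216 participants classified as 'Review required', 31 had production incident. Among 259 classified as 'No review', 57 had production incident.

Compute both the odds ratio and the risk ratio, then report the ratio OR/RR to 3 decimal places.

From the description: a = 31, b = 185, c = 57, d = 202.
OR = (31·202)/(185·57) = 6262/10545 = 0.59384
Risk in exposed = 31/216 = 0.14352; risk in unexposed = 57/259 = 0.22008; RR = 0.65213
OR/RR = 0.59384 / 0.65213 = 0.91061
The outcome is not rare, so the OR lies further from 1 than the RR.

0.911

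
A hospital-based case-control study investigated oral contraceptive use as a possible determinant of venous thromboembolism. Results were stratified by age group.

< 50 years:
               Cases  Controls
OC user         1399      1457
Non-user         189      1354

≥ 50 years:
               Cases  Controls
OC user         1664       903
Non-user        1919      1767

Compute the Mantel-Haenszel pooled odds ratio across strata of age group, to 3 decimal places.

2.652

OR_MH = Σ(aᵢdᵢ/nᵢ) / Σ(bᵢcᵢ/nᵢ), where nᵢ is the stratum total.
Stratum 1 (< 50 years): n = 4399; a·d/n = 1399·1354/4399 = 430.6083; b·c/n = 1457·189/4399 = 62.5990
Stratum 2 (≥ 50 years): n = 6253; a·d/n = 1664·1767/6253 = 470.2204; b·c/n = 903·1919/6253 = 277.1241
OR_MH = (430.6083 + 470.2204) / (62.5990 + 277.1241) = 900.8287 / 339.7231 = 2.65166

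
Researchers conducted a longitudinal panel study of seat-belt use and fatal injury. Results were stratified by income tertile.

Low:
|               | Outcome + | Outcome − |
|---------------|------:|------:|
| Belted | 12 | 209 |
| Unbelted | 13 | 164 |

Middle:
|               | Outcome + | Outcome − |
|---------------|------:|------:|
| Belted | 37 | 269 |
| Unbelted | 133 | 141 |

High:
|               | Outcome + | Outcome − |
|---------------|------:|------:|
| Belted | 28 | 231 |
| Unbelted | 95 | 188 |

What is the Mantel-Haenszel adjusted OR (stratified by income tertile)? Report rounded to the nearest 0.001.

0.217

OR_MH = Σ(aᵢdᵢ/nᵢ) / Σ(bᵢcᵢ/nᵢ), where nᵢ is the stratum total.
Stratum 1 (Low): n = 398; a·d/n = 12·164/398 = 4.9447; b·c/n = 209·13/398 = 6.8266
Stratum 2 (Middle): n = 580; a·d/n = 37·141/580 = 8.9948; b·c/n = 269·133/580 = 61.6845
Stratum 3 (High): n = 542; a·d/n = 28·188/542 = 9.7122; b·c/n = 231·95/542 = 40.4889
OR_MH = (4.9447 + 8.9948 + 9.7122) / (6.8266 + 61.6845 + 40.4889) = 23.6517 / 109.0000 = 0.21699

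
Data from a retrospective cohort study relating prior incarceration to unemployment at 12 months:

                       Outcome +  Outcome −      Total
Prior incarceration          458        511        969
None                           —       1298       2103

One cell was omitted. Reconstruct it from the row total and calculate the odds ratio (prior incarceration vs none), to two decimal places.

The missing cell is in the unexposed row: 2103 − 1298 = 805.
So a = 458, b = 511, c = 805, d = 1298.
OR = (a·d)/(b·c) = (458 × 1298) / (511 × 805) = 594484 / 411355 = 1.44518

1.45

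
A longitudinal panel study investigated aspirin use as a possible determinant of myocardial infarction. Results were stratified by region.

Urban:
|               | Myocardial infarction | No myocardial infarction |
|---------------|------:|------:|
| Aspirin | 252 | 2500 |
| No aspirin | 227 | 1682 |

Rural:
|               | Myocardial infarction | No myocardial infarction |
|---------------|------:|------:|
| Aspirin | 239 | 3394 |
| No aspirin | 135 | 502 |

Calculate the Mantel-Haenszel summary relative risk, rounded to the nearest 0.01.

RR_MH = Σ(aᵢ·n₀ᵢ/nᵢ) / Σ(cᵢ·n₁ᵢ/nᵢ), with n₁ᵢ = aᵢ+bᵢ (exposed), n₀ᵢ = cᵢ+dᵢ (unexposed), nᵢ = n₁ᵢ+n₀ᵢ.
Stratum 1 (Urban): n₁ = 2752, n₀ = 1909, n = 4661; a·n₀/n = 252·1909/4661 = 103.2113; c·n₁/n = 227·2752/4661 = 134.0279
Stratum 2 (Rural): n₁ = 3633, n₀ = 637, n = 4270; a·n₀/n = 239·637/4270 = 35.6541; c·n₁/n = 135·3633/4270 = 114.8607
RR_MH = (103.2113 + 35.6541) / (134.0279 + 114.8607) = 138.8654 / 248.8885 = 0.55794

0.56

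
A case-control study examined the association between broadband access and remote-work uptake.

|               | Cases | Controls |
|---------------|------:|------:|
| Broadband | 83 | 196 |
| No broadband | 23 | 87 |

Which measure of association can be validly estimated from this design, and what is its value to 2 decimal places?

1.60

Cells: a = 83, b = 196, c = 23, d = 87.
This is a case-control study: participants were sampled on outcome status, so risks in the source population cannot be estimated directly — relative risk is not valid here. The odds ratio is the appropriate measure.
OR = (a·d)/(b·c) = (83 × 87) / (196 × 23) = 7221 / 4508 = 1.60182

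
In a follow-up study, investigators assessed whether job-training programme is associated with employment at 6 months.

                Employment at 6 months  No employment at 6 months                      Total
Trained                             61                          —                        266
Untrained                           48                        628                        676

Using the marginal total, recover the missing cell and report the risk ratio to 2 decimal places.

3.23

The missing cell is in the exposed row: 266 − 61 = 205.
So a = 61, b = 205, c = 48, d = 628.
RR = [a/(a+b)] / [c/(c+d)] = (61/266) / (48/676) = 0.22932/0.07101 = 3.22964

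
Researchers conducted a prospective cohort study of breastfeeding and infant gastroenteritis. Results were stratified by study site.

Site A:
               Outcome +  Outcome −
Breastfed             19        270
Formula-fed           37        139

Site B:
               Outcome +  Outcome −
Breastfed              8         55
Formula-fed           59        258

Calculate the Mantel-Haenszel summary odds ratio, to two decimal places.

0.37

OR_MH = Σ(aᵢdᵢ/nᵢ) / Σ(bᵢcᵢ/nᵢ), where nᵢ is the stratum total.
Stratum 1 (Site A): n = 465; a·d/n = 19·139/465 = 5.6796; b·c/n = 270·37/465 = 21.4839
Stratum 2 (Site B): n = 380; a·d/n = 8·258/380 = 5.4316; b·c/n = 55·59/380 = 8.5395
OR_MH = (5.6796 + 5.4316) / (21.4839 + 8.5395) = 11.1111 / 30.0233 = 0.37008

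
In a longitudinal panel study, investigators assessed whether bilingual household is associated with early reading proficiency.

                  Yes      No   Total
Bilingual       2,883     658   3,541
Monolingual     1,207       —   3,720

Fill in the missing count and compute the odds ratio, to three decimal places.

The missing cell is in the unexposed row: 3720 − 1207 = 2513.
So a = 2883, b = 658, c = 1207, d = 2513.
OR = (a·d)/(b·c) = (2883 × 2513) / (658 × 1207) = 7244979 / 794206 = 9.12229

9.122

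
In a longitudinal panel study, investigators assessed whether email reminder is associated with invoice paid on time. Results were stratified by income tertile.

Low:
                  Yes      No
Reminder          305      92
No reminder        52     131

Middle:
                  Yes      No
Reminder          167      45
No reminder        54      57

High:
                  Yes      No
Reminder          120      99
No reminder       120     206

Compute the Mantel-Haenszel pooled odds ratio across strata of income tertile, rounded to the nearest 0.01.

3.83

OR_MH = Σ(aᵢdᵢ/nᵢ) / Σ(bᵢcᵢ/nᵢ), where nᵢ is the stratum total.
Stratum 1 (Low): n = 580; a·d/n = 305·131/580 = 68.8879; b·c/n = 92·52/580 = 8.2483
Stratum 2 (Middle): n = 323; a·d/n = 167·57/323 = 29.4706; b·c/n = 45·54/323 = 7.5232
Stratum 3 (High): n = 545; a·d/n = 120·206/545 = 45.3578; b·c/n = 99·120/545 = 21.7982
OR_MH = (68.8879 + 29.4706 + 45.3578) / (8.2483 + 7.5232 + 21.7982) = 143.7163 / 37.5697 = 3.82533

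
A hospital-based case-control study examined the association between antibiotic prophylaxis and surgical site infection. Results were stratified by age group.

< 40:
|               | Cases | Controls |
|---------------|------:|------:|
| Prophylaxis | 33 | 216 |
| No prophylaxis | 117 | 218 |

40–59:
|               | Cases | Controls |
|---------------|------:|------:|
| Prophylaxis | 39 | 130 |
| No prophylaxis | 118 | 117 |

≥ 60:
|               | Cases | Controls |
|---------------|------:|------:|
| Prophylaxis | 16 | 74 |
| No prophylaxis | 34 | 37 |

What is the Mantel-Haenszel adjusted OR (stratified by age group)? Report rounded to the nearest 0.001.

OR_MH = Σ(aᵢdᵢ/nᵢ) / Σ(bᵢcᵢ/nᵢ), where nᵢ is the stratum total.
Stratum 1 (< 40): n = 584; a·d/n = 33·218/584 = 12.3185; b·c/n = 216·117/584 = 43.2740
Stratum 2 (40–59): n = 404; a·d/n = 39·117/404 = 11.2946; b·c/n = 130·118/404 = 37.9703
Stratum 3 (≥ 60): n = 161; a·d/n = 16·37/161 = 3.6770; b·c/n = 74·34/161 = 15.6273
OR_MH = (12.3185 + 11.2946 + 3.6770) / (43.2740 + 37.9703 + 15.6273) = 27.2901 / 96.8716 = 0.28171

0.282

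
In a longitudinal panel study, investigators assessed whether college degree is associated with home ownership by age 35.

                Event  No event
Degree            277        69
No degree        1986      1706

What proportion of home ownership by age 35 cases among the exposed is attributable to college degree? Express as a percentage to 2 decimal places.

Cells: a = 277, b = 69, c = 1986, d = 1706.
Risk in exposed = 277/346 = 0.80058; risk in unexposed = 1986/3692 = 0.53792.
RR = 0.80058/0.53792 = 1.48829
AR% = (RR − 1)/RR × 100 = (1.48829 − 1)/1.48829 × 100 = 32.8086%

32.81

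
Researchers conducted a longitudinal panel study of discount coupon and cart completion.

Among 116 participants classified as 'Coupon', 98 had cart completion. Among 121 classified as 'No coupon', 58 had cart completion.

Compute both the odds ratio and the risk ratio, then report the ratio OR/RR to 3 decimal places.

3.355

From the description: a = 98, b = 18, c = 58, d = 63.
OR = (98·63)/(18·58) = 6174/1044 = 5.91379
Risk in exposed = 98/116 = 0.84483; risk in unexposed = 58/121 = 0.47934; RR = 1.76249
OR/RR = 5.91379 / 1.76249 = 3.35537
The outcome is not rare, so the OR lies further from 1 than the RR.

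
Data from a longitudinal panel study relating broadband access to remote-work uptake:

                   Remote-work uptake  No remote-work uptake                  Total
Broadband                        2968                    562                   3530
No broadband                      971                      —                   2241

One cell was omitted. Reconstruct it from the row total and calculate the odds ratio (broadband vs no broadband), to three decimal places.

The missing cell is in the unexposed row: 2241 − 971 = 1270.
So a = 2968, b = 562, c = 971, d = 1270.
OR = (a·d)/(b·c) = (2968 × 1270) / (562 × 971) = 3769360 / 545702 = 6.90736

6.907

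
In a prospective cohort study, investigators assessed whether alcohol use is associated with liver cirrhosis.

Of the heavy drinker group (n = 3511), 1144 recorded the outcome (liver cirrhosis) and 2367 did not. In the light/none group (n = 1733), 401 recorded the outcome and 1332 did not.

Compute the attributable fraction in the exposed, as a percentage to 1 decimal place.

29.0

From the description: a = 1144, b = 2367, c = 401, d = 1332.
Risk in exposed = 1144/3511 = 0.32583; risk in unexposed = 401/1733 = 0.23139.
RR = 0.32583/0.23139 = 1.40815
AR% = (RR − 1)/RR × 100 = (1.40815 − 1)/1.40815 × 100 = 28.9849%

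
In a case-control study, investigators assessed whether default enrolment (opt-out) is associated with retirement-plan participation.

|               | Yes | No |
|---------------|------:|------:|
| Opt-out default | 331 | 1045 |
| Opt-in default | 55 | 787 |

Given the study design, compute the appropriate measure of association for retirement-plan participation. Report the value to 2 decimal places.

Cells: a = 331, b = 1045, c = 55, d = 787.
This is a case-control study: participants were sampled on outcome status, so risks in the source population cannot be estimated directly — relative risk is not valid here. The odds ratio is the appropriate measure.
OR = (a·d)/(b·c) = (331 × 787) / (1045 × 55) = 260497 / 57475 = 4.53235

4.53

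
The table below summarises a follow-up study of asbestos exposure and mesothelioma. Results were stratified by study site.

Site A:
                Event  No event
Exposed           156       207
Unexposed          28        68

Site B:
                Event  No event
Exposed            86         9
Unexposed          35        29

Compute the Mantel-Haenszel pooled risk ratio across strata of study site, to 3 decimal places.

1.562

RR_MH = Σ(aᵢ·n₀ᵢ/nᵢ) / Σ(cᵢ·n₁ᵢ/nᵢ), with n₁ᵢ = aᵢ+bᵢ (exposed), n₀ᵢ = cᵢ+dᵢ (unexposed), nᵢ = n₁ᵢ+n₀ᵢ.
Stratum 1 (Site A): n₁ = 363, n₀ = 96, n = 459; a·n₀/n = 156·96/459 = 32.6275; c·n₁/n = 28·363/459 = 22.1438
Stratum 2 (Site B): n₁ = 95, n₀ = 64, n = 159; a·n₀/n = 86·64/159 = 34.6164; c·n₁/n = 35·95/159 = 20.9119
RR_MH = (32.6275 + 34.6164) / (22.1438 + 20.9119) = 67.2438 / 43.0557 = 1.56178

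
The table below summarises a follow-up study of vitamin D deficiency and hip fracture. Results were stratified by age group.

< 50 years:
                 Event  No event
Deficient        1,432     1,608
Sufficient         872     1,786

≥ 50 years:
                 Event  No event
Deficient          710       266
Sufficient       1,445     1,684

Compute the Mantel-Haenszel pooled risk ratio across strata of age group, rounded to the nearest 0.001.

RR_MH = Σ(aᵢ·n₀ᵢ/nᵢ) / Σ(cᵢ·n₁ᵢ/nᵢ), with n₁ᵢ = aᵢ+bᵢ (exposed), n₀ᵢ = cᵢ+dᵢ (unexposed), nᵢ = n₁ᵢ+n₀ᵢ.
Stratum 1 (< 50 years): n₁ = 3040, n₀ = 2658, n = 5698; a·n₀/n = 1432·2658/5698 = 667.9986; c·n₁/n = 872·3040/5698 = 465.2299
Stratum 2 (≥ 50 years): n₁ = 976, n₀ = 3129, n = 4105; a·n₀/n = 710·3129/4105 = 541.1912; c·n₁/n = 1445·976/4105 = 343.5615
RR_MH = (667.9986 + 541.1912) / (465.2299 + 343.5615) = 1209.1898 / 808.7914 = 1.49506

1.495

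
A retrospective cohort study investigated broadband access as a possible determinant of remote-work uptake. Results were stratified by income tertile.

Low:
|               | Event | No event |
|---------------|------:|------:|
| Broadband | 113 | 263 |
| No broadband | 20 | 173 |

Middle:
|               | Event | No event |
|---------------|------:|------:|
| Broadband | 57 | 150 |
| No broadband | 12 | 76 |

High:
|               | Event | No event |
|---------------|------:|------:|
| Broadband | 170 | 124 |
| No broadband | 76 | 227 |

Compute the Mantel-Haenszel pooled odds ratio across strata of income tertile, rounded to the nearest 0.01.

3.65

OR_MH = Σ(aᵢdᵢ/nᵢ) / Σ(bᵢcᵢ/nᵢ), where nᵢ is the stratum total.
Stratum 1 (Low): n = 569; a·d/n = 113·173/569 = 34.3568; b·c/n = 263·20/569 = 9.2443
Stratum 2 (Middle): n = 295; a·d/n = 57·76/295 = 14.6847; b·c/n = 150·12/295 = 6.1017
Stratum 3 (High): n = 597; a·d/n = 170·227/597 = 64.6399; b·c/n = 124·76/597 = 15.7856
OR_MH = (34.3568 + 14.6847 + 64.6399) / (9.2443 + 6.1017 + 15.7856) = 113.6814 / 31.1316 = 3.65164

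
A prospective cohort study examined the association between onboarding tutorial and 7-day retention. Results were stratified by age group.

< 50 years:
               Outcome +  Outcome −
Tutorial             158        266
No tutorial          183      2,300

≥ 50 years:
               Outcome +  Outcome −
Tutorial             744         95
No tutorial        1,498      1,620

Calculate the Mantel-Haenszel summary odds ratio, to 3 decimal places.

OR_MH = Σ(aᵢdᵢ/nᵢ) / Σ(bᵢcᵢ/nᵢ), where nᵢ is the stratum total.
Stratum 1 (< 50 years): n = 2907; a·d/n = 158·2300/2907 = 125.0086; b·c/n = 266·183/2907 = 16.7451
Stratum 2 (≥ 50 years): n = 3957; a·d/n = 744·1620/3957 = 304.5944; b·c/n = 95·1498/3957 = 35.9641
OR_MH = (125.0086 + 304.5944) / (16.7451 + 35.9641) = 429.6030 / 52.7092 = 8.15043

8.150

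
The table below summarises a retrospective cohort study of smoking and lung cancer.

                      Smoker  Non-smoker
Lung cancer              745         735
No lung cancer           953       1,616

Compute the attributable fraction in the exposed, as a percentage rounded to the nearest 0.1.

Reading the table with exposure as columns: a = 745 (Smoker, case), b = 953 (Smoker, non-case), c = 735 (Non-smoker, case), d = 1616.
Risk in exposed = 745/1698 = 0.43875; risk in unexposed = 735/2351 = 0.31263.
RR = 0.43875/0.31263 = 1.40341
AR% = (RR − 1)/RR × 100 = (1.40341 − 1)/1.40341 × 100 = 28.7449%

28.7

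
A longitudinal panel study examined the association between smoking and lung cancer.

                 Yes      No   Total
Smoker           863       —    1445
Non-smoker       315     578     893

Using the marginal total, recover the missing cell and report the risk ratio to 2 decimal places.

1.69

The missing cell is in the exposed row: 1445 − 863 = 582.
So a = 863, b = 582, c = 315, d = 578.
RR = [a/(a+b)] / [c/(c+d)] = (863/1445) / (315/893) = 0.59723/0.35274 = 1.69310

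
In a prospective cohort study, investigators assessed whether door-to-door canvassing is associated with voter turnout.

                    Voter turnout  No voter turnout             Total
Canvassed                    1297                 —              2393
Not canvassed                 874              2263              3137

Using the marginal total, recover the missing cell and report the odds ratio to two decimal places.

The missing cell is in the exposed row: 2393 − 1297 = 1096.
So a = 1297, b = 1096, c = 874, d = 2263.
OR = (a·d)/(b·c) = (1297 × 2263) / (1096 × 874) = 2935111 / 957904 = 3.06410

3.06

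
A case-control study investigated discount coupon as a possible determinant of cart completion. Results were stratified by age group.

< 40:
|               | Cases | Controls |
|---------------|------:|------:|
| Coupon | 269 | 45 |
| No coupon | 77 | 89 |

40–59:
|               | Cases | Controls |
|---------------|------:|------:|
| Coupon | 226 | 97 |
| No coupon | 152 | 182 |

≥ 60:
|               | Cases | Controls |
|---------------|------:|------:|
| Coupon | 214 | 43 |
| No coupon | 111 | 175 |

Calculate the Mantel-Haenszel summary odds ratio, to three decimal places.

OR_MH = Σ(aᵢdᵢ/nᵢ) / Σ(bᵢcᵢ/nᵢ), where nᵢ is the stratum total.
Stratum 1 (< 40): n = 480; a·d/n = 269·89/480 = 49.8771; b·c/n = 45·77/480 = 7.2188
Stratum 2 (40–59): n = 657; a·d/n = 226·182/657 = 62.6058; b·c/n = 97·152/657 = 22.4414
Stratum 3 (≥ 60): n = 543; a·d/n = 214·175/543 = 68.9687; b·c/n = 43·111/543 = 8.7901
OR_MH = (49.8771 + 62.6058 + 68.9687) / (7.2188 + 22.4414 + 8.7901) = 181.4516 / 38.4502 = 4.71913

4.719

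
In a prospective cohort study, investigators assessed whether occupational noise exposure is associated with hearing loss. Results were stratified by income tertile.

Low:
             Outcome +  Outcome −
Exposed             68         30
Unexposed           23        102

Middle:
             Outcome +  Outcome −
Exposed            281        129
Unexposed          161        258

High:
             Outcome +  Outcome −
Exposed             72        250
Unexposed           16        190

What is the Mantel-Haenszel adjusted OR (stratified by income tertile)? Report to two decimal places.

4.04

OR_MH = Σ(aᵢdᵢ/nᵢ) / Σ(bᵢcᵢ/nᵢ), where nᵢ is the stratum total.
Stratum 1 (Low): n = 223; a·d/n = 68·102/223 = 31.1031; b·c/n = 30·23/223 = 3.0942
Stratum 2 (Middle): n = 829; a·d/n = 281·258/829 = 87.4524; b·c/n = 129·161/829 = 25.0531
Stratum 3 (High): n = 528; a·d/n = 72·190/528 = 25.9091; b·c/n = 250·16/528 = 7.5758
OR_MH = (31.1031 + 87.4524 + 25.9091) / (3.0942 + 25.0531 + 7.5758) = 144.4646 / 35.7230 = 4.04402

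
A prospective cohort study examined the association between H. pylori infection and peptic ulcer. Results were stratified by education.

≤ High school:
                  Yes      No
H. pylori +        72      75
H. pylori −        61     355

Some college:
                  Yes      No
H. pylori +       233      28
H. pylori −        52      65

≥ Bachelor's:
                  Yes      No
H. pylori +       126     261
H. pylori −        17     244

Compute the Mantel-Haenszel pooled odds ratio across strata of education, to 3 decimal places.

OR_MH = Σ(aᵢdᵢ/nᵢ) / Σ(bᵢcᵢ/nᵢ), where nᵢ is the stratum total.
Stratum 1 (≤ High school): n = 563; a·d/n = 72·355/563 = 45.3996; b·c/n = 75·61/563 = 8.1261
Stratum 2 (Some college): n = 378; a·d/n = 233·65/378 = 40.0661; b·c/n = 28·52/378 = 3.8519
Stratum 3 (≥ Bachelor's): n = 648; a·d/n = 126·244/648 = 47.4444; b·c/n = 261·17/648 = 6.8472
OR_MH = (45.3996 + 40.0661 + 47.4444) / (8.1261 + 3.8519 + 6.8472) = 132.9102 / 18.8252 = 7.06024

7.060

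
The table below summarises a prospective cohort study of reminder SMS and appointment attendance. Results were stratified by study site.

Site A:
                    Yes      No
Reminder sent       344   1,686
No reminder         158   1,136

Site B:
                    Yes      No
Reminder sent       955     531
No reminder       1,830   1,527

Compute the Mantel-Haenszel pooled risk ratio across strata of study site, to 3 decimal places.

RR_MH = Σ(aᵢ·n₀ᵢ/nᵢ) / Σ(cᵢ·n₁ᵢ/nᵢ), with n₁ᵢ = aᵢ+bᵢ (exposed), n₀ᵢ = cᵢ+dᵢ (unexposed), nᵢ = n₁ᵢ+n₀ᵢ.
Stratum 1 (Site A): n₁ = 2030, n₀ = 1294, n = 3324; a·n₀/n = 344·1294/3324 = 133.9158; c·n₁/n = 158·2030/3324 = 96.4922
Stratum 2 (Site B): n₁ = 1486, n₀ = 3357, n = 4843; a·n₀/n = 955·3357/4843 = 661.9730; c·n₁/n = 1830·1486/4843 = 561.5073
RR_MH = (133.9158 + 661.9730) / (96.4922 + 561.5073) = 795.8887 / 657.9995 = 1.20956

1.210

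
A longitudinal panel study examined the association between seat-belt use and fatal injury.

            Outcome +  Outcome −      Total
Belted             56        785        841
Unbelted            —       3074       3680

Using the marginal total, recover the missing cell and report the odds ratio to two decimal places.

0.36

The missing cell is in the unexposed row: 3680 − 3074 = 606.
So a = 56, b = 785, c = 606, d = 3074.
OR = (a·d)/(b·c) = (56 × 3074) / (785 × 606) = 172144 / 475710 = 0.36187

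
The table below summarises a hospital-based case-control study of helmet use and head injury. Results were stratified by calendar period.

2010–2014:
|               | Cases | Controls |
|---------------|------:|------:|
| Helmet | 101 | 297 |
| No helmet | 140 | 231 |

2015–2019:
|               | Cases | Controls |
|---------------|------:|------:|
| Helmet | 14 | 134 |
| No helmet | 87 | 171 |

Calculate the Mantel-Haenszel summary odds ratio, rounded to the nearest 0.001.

0.438

OR_MH = Σ(aᵢdᵢ/nᵢ) / Σ(bᵢcᵢ/nᵢ), where nᵢ is the stratum total.
Stratum 1 (2010–2014): n = 769; a·d/n = 101·231/769 = 30.3394; b·c/n = 297·140/769 = 54.0702
Stratum 2 (2015–2019): n = 406; a·d/n = 14·171/406 = 5.8966; b·c/n = 134·87/406 = 28.7143
OR_MH = (30.3394 + 5.8966) / (54.0702 + 28.7143) = 36.2360 / 82.7845 = 0.43771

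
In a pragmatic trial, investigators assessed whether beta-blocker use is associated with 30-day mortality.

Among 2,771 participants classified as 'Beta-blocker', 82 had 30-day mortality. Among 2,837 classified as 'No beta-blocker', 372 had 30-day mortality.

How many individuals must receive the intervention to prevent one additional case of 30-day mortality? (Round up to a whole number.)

Risk in treated group = 82/2771 = 0.02959; risk in control = 372/2837 = 0.13112.
Absolute risk reduction = 0.13112 − 0.02959 = 0.10153
NNT = 1 / ARR = 1 / 0.10153 = 9.849 → round up → 10

10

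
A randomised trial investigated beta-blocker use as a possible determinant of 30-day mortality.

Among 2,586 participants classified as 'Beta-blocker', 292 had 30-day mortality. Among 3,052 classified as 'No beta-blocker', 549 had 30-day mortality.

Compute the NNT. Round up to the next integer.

Risk in treated group = 292/2586 = 0.11292; risk in control = 549/3052 = 0.17988.
Absolute risk reduction = 0.17988 − 0.11292 = 0.06697
NNT = 1 / ARR = 1 / 0.06697 = 14.933 → round up → 15

15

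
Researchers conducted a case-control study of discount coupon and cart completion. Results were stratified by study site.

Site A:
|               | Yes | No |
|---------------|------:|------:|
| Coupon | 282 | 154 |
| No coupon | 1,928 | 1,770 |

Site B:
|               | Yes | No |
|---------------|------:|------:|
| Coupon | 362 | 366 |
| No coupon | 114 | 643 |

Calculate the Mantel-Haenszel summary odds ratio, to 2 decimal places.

2.78

OR_MH = Σ(aᵢdᵢ/nᵢ) / Σ(bᵢcᵢ/nᵢ), where nᵢ is the stratum total.
Stratum 1 (Site A): n = 4134; a·d/n = 282·1770/4134 = 120.7402; b·c/n = 154·1928/4134 = 71.8220
Stratum 2 (Site B): n = 1485; a·d/n = 362·643/1485 = 156.7448; b·c/n = 366·114/1485 = 28.0970
OR_MH = (120.7402 + 156.7448) / (71.8220 + 28.0970) = 277.4850 / 99.9189 = 2.77710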